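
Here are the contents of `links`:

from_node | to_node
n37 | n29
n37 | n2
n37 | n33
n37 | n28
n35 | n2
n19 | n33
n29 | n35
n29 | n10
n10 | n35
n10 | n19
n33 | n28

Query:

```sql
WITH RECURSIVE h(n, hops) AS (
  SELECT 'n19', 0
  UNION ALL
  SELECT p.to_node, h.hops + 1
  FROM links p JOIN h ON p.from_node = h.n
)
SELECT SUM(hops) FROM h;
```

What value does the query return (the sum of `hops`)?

Base: (n19, hops=0).
Iteration 1: edges from {n19} -> (n33, hops=1).
Iteration 2: edges from {n33} -> (n28, hops=2).
Iteration 3: no outgoing edges from {n28}; recursion stops.
SUM(hops) = 0 + 1 + 2 = 3.

3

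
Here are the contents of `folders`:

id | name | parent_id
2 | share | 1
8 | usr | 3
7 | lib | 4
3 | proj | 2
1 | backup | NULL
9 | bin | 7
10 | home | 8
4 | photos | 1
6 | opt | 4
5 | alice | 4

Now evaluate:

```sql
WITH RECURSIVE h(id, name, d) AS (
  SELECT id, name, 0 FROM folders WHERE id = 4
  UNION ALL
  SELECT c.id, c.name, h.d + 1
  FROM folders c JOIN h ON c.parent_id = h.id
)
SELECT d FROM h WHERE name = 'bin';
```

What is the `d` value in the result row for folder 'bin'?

2

Base: id=4 (photos) at d 0.
Iteration 1: rows with parent_id in {4} -> alice (id 5, d 1), opt (id 6, d 1), lib (id 7, d 1).
Iteration 2: rows with parent_id in {5,6,7} -> bin (id 9, d 2).
Iteration 3: no rows with parent_id in {9}; recursion stops.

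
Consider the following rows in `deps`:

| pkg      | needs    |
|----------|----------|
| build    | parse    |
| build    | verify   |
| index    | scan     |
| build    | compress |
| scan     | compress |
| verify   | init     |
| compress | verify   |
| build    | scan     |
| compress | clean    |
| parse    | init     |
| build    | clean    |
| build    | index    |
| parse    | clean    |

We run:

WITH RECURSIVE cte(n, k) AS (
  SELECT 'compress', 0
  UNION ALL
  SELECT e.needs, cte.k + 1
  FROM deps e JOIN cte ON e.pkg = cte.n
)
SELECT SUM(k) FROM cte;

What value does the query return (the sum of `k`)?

4

Base: (compress, k=0).
Iteration 1: edges from {compress} -> (clean, k=1), (verify, k=1).
Iteration 2: edges from {clean,verify} -> (init, k=2).
Iteration 3: no outgoing edges from {init}; recursion stops.
SUM(k) = 0 + 1 + 1 + 2 = 4.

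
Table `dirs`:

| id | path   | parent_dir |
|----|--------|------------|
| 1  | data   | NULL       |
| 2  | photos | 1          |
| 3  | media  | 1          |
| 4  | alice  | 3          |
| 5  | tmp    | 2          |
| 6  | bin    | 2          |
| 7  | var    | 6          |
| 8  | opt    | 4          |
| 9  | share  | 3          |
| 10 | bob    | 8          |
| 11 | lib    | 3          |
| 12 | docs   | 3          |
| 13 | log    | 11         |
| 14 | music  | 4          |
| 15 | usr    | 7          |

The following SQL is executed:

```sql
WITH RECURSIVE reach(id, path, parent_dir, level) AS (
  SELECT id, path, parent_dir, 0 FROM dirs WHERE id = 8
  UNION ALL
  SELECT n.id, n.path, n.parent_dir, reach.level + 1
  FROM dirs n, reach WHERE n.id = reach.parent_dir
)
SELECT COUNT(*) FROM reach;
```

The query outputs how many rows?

4

Base: id=8 (opt), parent_dir=4, level 0.
Iteration 1: join on id=4 -> alice (id 4, parent_dir=3, level 1).
Iteration 2: join on id=3 -> media (id 3, parent_dir=1, level 2).
Iteration 3: join on id=1 -> data (id 1, parent_dir=NULL, level 3).
Iteration 4: parent_dir is NULL; no match; recursion stops.
Total rows emitted: 4.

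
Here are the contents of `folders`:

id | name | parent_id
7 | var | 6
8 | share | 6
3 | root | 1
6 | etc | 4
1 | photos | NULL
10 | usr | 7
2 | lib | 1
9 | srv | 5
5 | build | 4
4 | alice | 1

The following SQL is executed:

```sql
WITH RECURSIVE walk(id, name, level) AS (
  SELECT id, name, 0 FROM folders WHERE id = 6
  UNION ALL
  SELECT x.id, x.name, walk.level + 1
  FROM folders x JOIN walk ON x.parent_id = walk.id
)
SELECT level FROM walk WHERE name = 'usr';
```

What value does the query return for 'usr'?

Base: id=6 (etc) at level 0.
Iteration 1: rows with parent_id in {6} -> var (id 7, level 1), share (id 8, level 1).
Iteration 2: rows with parent_id in {7,8} -> usr (id 10, level 2).
Iteration 3: no rows with parent_id in {10}; recursion stops.

2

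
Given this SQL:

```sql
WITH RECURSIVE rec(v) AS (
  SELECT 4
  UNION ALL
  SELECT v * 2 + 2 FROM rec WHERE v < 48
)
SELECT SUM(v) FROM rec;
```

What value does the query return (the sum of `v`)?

176

Base: v=4.
Iteration 1: 4 < 48 holds -> v = 4 * 2 + 2 = 10.
Iteration 2: 10 < 48 holds -> v = 10 * 2 + 2 = 22.
Iteration 3: 22 < 48 holds -> v = 22 * 2 + 2 = 46.
Iteration 4: 46 < 48 holds -> v = 46 * 2 + 2 = 94.
Iteration 5: 94 < 48 fails; recursion stops.
SUM(v) = 4 + 10 + 22 + 46 + 94 = 176.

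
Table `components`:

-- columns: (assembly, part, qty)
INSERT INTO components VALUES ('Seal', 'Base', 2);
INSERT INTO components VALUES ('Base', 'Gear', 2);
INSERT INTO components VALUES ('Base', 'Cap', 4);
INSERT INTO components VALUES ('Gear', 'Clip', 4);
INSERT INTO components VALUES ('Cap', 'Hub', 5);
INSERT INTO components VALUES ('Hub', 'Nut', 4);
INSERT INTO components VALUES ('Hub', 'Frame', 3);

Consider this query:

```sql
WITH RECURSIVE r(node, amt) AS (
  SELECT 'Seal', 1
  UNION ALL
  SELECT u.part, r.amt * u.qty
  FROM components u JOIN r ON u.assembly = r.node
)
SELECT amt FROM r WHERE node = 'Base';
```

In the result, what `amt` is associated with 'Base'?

2

Base: (Seal, amt=1).
Iteration 1: components of {Seal} -> Base = 1*2 = 2.
Iteration 2: components of {Base} -> Cap = 2*4 = 8, Gear = 2*2 = 4.
Iteration 3: components of {Cap,Gear} -> Clip = 4*4 = 16, Hub = 8*5 = 40.
Iteration 4: components of {Clip,Hub} -> Frame = 40*3 = 120, Nut = 40*4 = 160.
Iteration 5: no further components; recursion stops.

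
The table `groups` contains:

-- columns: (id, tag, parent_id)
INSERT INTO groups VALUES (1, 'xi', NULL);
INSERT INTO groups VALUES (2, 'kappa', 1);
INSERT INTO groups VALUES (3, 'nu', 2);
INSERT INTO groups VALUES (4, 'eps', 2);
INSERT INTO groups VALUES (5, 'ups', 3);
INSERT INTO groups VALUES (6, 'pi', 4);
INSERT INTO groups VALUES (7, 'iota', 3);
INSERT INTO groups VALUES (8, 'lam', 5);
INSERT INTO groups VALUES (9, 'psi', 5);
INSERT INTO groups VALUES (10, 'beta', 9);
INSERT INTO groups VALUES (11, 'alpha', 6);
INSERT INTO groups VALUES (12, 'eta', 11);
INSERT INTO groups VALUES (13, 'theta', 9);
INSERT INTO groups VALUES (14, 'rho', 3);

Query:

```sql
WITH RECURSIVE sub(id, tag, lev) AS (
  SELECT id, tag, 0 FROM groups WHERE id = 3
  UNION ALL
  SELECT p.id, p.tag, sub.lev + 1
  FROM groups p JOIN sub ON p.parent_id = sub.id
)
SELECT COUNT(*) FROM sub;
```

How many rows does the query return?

Base: id=3 (nu) at lev 0.
Iteration 1: rows with parent_id in {3} -> ups (id 5, lev 1), iota (id 7, lev 1), rho (id 14, lev 1).
Iteration 2: rows with parent_id in {5,7,14} -> lam (id 8, lev 2), psi (id 9, lev 2).
Iteration 3: rows with parent_id in {8,9} -> beta (id 10, lev 3), theta (id 13, lev 3).
Iteration 4: no rows with parent_id in {10,13}; recursion stops.
Total rows emitted: 8.

8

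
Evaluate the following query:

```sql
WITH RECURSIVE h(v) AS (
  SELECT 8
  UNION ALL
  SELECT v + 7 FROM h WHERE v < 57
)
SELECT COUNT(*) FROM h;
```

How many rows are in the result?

8

Base: v=8.
Iteration 1: 8 < 57 holds -> v = 8 + 7 = 15.
Iteration 2: 15 < 57 holds -> v = 15 + 7 = 22.
Iteration 3: 22 < 57 holds -> v = 22 + 7 = 29.
Iteration 4: 29 < 57 holds -> v = 29 + 7 = 36.
Iteration 5: 36 < 57 holds -> v = 36 + 7 = 43.
Iteration 6: 43 < 57 holds -> v = 43 + 7 = 50.
Iteration 7: 50 < 57 holds -> v = 50 + 7 = 57.
Iteration 8: 57 < 57 fails; recursion stops.
Total rows emitted: 8.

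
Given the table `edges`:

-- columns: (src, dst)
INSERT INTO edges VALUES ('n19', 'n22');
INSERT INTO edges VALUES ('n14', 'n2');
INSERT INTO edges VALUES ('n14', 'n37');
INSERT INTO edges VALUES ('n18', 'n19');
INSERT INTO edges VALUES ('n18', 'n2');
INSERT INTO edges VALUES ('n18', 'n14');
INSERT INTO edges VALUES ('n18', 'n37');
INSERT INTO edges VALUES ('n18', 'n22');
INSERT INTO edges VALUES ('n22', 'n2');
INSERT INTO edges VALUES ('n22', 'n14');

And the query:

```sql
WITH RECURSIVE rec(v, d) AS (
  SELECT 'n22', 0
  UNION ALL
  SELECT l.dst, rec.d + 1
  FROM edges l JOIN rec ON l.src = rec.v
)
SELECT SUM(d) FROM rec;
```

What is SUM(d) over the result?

Base: (n22, d=0).
Iteration 1: edges from {n22} -> (n14, d=1), (n2, d=1).
Iteration 2: edges from {n14,n2} -> (n2, d=2), (n37, d=2).
Iteration 3: no outgoing edges from {n2,n37}; recursion stops.
SUM(d) = 0 + 1 + 1 + 2 + 2 = 6.

6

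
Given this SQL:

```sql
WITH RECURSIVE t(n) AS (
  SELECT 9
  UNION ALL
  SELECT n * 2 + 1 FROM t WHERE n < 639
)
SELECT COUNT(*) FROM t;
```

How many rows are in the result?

7

Base: n=9.
Iteration 1: 9 < 639 holds -> n = 9 * 2 + 1 = 19.
Iteration 2: 19 < 639 holds -> n = 19 * 2 + 1 = 39.
Iteration 3: 39 < 639 holds -> n = 39 * 2 + 1 = 79.
Iteration 4: 79 < 639 holds -> n = 79 * 2 + 1 = 159.
Iteration 5: 159 < 639 holds -> n = 159 * 2 + 1 = 319.
Iteration 6: 319 < 639 holds -> n = 319 * 2 + 1 = 639.
Iteration 7: 639 < 639 fails; recursion stops.
Total rows emitted: 7.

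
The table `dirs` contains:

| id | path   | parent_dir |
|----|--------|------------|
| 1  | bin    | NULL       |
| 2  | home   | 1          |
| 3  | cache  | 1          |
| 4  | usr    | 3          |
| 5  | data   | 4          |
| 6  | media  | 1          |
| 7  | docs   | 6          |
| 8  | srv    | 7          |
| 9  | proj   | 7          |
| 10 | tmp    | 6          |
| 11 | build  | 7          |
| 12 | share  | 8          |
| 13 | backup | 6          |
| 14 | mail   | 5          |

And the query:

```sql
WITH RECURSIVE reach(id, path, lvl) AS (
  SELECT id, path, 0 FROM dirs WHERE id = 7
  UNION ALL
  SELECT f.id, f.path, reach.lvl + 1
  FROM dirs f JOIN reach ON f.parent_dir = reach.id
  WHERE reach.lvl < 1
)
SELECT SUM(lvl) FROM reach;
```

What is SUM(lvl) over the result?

3

Base: id=7 (docs) at lvl 0.
Iteration 1: rows with parent_dir in {7} -> srv (id 8, lvl 1), proj (id 9, lvl 1), build (id 11, lvl 1).
Iteration 2: lvl < 1 fails for all current rows; recursion stops.
SUM(lvl) = 0 + 1 + 1 + 1 = 3.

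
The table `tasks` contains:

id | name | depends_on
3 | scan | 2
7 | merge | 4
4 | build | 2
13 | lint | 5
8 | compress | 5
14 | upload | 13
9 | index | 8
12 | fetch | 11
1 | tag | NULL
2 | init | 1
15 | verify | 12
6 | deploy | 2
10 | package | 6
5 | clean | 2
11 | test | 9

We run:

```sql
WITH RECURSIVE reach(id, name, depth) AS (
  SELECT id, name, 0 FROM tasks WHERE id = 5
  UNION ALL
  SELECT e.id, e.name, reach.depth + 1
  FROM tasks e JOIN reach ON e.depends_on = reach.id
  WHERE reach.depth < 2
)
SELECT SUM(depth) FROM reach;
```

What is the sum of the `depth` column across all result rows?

Base: id=5 (clean) at depth 0.
Iteration 1: rows with depends_on in {5} -> compress (id 8, depth 1), lint (id 13, depth 1).
Iteration 2: rows with depends_on in {8,13} -> index (id 9, depth 2), upload (id 14, depth 2).
Iteration 3: depth < 2 fails for all current rows; recursion stops.
SUM(depth) = 0 + 1 + 1 + 2 + 2 = 6.

6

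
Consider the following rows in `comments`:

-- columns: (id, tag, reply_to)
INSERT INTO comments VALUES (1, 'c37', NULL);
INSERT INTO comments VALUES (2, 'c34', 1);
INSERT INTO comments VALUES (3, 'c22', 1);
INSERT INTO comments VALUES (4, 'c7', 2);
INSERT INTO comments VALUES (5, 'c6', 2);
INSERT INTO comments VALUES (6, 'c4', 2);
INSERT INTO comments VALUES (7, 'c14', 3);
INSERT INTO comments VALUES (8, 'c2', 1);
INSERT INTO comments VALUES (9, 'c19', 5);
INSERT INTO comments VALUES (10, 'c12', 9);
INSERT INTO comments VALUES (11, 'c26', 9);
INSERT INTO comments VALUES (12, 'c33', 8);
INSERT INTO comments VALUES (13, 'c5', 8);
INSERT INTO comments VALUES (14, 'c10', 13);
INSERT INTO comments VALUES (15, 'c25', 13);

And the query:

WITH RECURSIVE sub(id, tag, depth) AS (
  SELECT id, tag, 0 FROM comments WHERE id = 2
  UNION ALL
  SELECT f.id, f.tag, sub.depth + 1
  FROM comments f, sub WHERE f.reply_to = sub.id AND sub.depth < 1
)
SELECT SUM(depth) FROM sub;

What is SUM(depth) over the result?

3

Base: id=2 (c34) at depth 0.
Iteration 1: rows with reply_to in {2} -> c7 (id 4, depth 1), c6 (id 5, depth 1), c4 (id 6, depth 1).
Iteration 2: depth < 1 fails for all current rows; recursion stops.
SUM(depth) = 0 + 1 + 1 + 1 = 3.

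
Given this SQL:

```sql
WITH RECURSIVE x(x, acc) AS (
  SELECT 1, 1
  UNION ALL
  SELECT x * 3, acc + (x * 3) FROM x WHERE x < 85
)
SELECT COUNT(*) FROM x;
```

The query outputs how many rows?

Base: x=1, acc=1.
Iteration 1: 1 < 85 holds -> x = 1 * 3 = 3, acc = 1 + 3 = 4.
Iteration 2: 3 < 85 holds -> x = 3 * 3 = 9, acc = 4 + 9 = 13.
Iteration 3: 9 < 85 holds -> x = 9 * 3 = 27, acc = 13 + 27 = 40.
Iteration 4: 27 < 85 holds -> x = 27 * 3 = 81, acc = 40 + 81 = 121.
Iteration 5: 81 < 85 holds -> x = 81 * 3 = 243, acc = 121 + 243 = 364.
Iteration 6: 243 < 85 fails; recursion stops.
Total rows emitted: 6.

6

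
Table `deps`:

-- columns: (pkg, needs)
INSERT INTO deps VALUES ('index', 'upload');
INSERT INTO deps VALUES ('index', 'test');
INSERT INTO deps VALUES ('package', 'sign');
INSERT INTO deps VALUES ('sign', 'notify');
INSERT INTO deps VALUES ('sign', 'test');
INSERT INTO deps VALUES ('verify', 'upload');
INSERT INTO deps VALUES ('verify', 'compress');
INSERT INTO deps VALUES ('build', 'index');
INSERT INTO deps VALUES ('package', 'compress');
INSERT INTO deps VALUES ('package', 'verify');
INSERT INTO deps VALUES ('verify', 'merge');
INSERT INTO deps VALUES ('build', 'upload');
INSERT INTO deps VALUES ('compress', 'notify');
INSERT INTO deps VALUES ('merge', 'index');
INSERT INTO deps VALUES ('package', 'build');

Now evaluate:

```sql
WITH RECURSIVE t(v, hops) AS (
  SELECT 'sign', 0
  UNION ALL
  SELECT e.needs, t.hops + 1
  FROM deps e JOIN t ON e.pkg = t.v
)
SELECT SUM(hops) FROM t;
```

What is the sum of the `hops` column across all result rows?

Base: (sign, hops=0).
Iteration 1: edges from {sign} -> (notify, hops=1), (test, hops=1).
Iteration 2: no outgoing edges from {notify,test}; recursion stops.
SUM(hops) = 0 + 1 + 1 = 2.

2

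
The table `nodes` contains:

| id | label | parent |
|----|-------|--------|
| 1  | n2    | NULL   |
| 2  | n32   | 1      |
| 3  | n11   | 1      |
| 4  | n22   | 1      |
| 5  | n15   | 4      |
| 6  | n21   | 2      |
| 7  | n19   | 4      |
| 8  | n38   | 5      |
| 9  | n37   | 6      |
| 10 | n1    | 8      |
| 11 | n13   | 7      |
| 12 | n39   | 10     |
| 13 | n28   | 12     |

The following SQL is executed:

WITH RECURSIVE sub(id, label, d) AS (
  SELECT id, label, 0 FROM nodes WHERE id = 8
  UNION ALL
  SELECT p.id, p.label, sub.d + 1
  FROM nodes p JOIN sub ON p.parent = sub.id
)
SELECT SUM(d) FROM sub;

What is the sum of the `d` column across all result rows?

Base: id=8 (n38) at d 0.
Iteration 1: rows with parent in {8} -> n1 (id 10, d 1).
Iteration 2: rows with parent in {10} -> n39 (id 12, d 2).
Iteration 3: rows with parent in {12} -> n28 (id 13, d 3).
Iteration 4: no rows with parent in {13}; recursion stops.
SUM(d) = 0 + 1 + 2 + 3 = 6.

6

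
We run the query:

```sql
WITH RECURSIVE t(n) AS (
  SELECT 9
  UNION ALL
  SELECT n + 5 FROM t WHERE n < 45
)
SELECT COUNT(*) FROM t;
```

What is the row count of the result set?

Base: n=9.
Iteration 1: 9 < 45 holds -> n = 9 + 5 = 14.
Iteration 2: 14 < 45 holds -> n = 14 + 5 = 19.
Iteration 3: 19 < 45 holds -> n = 19 + 5 = 24.
Iteration 4: 24 < 45 holds -> n = 24 + 5 = 29.
Iteration 5: 29 < 45 holds -> n = 29 + 5 = 34.
Iteration 6: 34 < 45 holds -> n = 34 + 5 = 39.
Iteration 7: 39 < 45 holds -> n = 39 + 5 = 44.
Iteration 8: 44 < 45 holds -> n = 44 + 5 = 49.
Iteration 9: 49 < 45 fails; recursion stops.
Total rows emitted: 9.

9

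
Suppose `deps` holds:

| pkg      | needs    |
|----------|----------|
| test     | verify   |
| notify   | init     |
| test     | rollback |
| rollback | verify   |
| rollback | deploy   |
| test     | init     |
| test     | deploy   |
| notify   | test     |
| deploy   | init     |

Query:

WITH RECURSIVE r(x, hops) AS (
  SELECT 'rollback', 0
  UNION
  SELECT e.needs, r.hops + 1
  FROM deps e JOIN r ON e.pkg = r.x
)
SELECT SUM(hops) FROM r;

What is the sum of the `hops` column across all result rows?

Base: (rollback, hops=0).
Iteration 1: edges from {rollback} -> (deploy, hops=1), (verify, hops=1).
Iteration 2: edges from {deploy,verify} -> (init, hops=2).
Iteration 3: no outgoing edges from {init}; recursion stops.
SUM(hops) = 0 + 1 + 1 + 2 = 4.

4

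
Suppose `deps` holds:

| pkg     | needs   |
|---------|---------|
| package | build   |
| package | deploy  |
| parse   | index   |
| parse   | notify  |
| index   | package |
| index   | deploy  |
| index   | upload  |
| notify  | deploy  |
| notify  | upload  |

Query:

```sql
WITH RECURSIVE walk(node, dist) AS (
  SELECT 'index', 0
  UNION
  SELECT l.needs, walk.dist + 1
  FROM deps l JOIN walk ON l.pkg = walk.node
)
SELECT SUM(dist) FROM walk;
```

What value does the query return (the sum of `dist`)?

Base: (index, dist=0).
Iteration 1: edges from {index} -> (deploy, dist=1), (package, dist=1), (upload, dist=1).
Iteration 2: edges from {deploy,package,upload} -> (build, dist=2), (deploy, dist=2).
Iteration 3: no outgoing edges from {build,deploy}; recursion stops.
SUM(dist) = 0 + 1 + 1 + 1 + 2 + 2 = 7.

7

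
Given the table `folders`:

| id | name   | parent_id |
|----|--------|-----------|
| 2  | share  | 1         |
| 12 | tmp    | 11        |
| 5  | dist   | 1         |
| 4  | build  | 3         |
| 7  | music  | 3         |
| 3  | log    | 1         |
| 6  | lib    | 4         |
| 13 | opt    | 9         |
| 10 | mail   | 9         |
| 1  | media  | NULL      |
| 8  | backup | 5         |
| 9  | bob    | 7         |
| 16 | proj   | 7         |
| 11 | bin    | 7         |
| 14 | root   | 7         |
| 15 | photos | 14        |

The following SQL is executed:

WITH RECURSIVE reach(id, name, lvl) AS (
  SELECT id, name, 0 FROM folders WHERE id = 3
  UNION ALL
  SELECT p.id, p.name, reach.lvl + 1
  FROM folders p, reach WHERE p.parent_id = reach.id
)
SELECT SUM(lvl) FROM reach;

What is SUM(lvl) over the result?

Base: id=3 (log) at lvl 0.
Iteration 1: rows with parent_id in {3} -> build (id 4, lvl 1), music (id 7, lvl 1).
Iteration 2: rows with parent_id in {4,7} -> lib (id 6, lvl 2), bob (id 9, lvl 2), bin (id 11, lvl 2), root (id 14, lvl 2), proj (id 16, lvl 2).
Iteration 3: rows with parent_id in {6,9,11,14,16} -> mail (id 10, lvl 3), tmp (id 12, lvl 3), opt (id 13, lvl 3), photos (id 15, lvl 3).
Iteration 4: no rows with parent_id in {10,12,13,15}; recursion stops.
SUM(lvl) = 0 + 1 + 1 + 2 + 2 + 2 + 2 + 2 + 3 + 3 + 3 + 3 = 24.

24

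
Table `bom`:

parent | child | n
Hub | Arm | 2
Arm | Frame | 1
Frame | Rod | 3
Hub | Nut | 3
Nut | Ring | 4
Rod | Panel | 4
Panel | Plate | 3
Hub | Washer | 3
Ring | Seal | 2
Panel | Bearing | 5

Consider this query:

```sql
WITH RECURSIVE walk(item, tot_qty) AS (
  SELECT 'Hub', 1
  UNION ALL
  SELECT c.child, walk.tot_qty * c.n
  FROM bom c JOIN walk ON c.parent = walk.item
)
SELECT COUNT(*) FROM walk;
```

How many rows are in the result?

Base: (Hub, tot_qty=1).
Iteration 1: components of {Hub} -> Arm = 1*2 = 2, Nut = 1*3 = 3, Washer = 1*3 = 3.
Iteration 2: components of {Arm,Nut,Washer} -> Frame = 2*1 = 2, Ring = 3*4 = 12.
Iteration 3: components of {Frame,Ring} -> Rod = 2*3 = 6, Seal = 12*2 = 24.
Iteration 4: components of {Rod,Seal} -> Panel = 6*4 = 24.
Iteration 5: components of {Panel} -> Bearing = 24*5 = 120, Plate = 24*3 = 72.
Iteration 6: no further components; recursion stops.
Total rows emitted: 11.

11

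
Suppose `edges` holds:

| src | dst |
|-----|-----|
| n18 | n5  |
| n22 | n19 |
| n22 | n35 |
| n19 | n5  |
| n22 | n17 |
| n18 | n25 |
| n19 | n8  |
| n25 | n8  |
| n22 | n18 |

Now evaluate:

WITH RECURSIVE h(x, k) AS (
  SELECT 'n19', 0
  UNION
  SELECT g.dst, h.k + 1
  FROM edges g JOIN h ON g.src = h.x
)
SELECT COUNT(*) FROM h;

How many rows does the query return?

3

Base: (n19, k=0).
Iteration 1: edges from {n19} -> (n5, k=1), (n8, k=1).
Iteration 2: no outgoing edges from {n5,n8}; recursion stops.
Total rows emitted: 3.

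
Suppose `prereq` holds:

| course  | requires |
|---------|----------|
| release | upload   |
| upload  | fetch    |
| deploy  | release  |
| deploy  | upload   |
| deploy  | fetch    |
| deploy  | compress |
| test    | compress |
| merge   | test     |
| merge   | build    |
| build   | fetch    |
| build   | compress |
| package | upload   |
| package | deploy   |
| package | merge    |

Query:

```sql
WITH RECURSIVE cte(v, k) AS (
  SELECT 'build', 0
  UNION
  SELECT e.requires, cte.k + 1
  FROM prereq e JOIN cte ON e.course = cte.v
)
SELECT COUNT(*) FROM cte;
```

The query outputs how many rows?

Base: (build, k=0).
Iteration 1: edges from {build} -> (compress, k=1), (fetch, k=1).
Iteration 2: no outgoing edges from {compress,fetch}; recursion stops.
Total rows emitted: 3.

3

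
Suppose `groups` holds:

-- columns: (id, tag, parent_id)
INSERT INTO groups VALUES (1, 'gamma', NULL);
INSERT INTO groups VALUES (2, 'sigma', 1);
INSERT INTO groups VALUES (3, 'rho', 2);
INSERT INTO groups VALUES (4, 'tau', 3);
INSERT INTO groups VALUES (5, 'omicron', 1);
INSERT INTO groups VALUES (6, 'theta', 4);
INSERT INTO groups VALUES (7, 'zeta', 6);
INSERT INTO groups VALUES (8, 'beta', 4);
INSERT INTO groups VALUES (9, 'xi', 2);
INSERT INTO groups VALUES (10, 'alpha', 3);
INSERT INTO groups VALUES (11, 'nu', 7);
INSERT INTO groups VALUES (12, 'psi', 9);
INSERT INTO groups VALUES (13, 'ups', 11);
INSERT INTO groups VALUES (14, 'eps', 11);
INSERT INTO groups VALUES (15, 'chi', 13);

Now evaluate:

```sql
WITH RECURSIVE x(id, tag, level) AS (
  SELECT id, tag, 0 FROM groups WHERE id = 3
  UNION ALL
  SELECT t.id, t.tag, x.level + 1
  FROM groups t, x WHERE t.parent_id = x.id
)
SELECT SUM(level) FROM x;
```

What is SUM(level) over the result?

29

Base: id=3 (rho) at level 0.
Iteration 1: rows with parent_id in {3} -> tau (id 4, level 1), alpha (id 10, level 1).
Iteration 2: rows with parent_id in {4,10} -> theta (id 6, level 2), beta (id 8, level 2).
Iteration 3: rows with parent_id in {6,8} -> zeta (id 7, level 3).
Iteration 4: rows with parent_id in {7} -> nu (id 11, level 4).
Iteration 5: rows with parent_id in {11} -> ups (id 13, level 5), eps (id 14, level 5).
Iteration 6: rows with parent_id in {13,14} -> chi (id 15, level 6).
Iteration 7: no rows with parent_id in {15}; recursion stops.
SUM(level) = 0 + 1 + 1 + 2 + 2 + 3 + 4 + 5 + 5 + 6 = 29.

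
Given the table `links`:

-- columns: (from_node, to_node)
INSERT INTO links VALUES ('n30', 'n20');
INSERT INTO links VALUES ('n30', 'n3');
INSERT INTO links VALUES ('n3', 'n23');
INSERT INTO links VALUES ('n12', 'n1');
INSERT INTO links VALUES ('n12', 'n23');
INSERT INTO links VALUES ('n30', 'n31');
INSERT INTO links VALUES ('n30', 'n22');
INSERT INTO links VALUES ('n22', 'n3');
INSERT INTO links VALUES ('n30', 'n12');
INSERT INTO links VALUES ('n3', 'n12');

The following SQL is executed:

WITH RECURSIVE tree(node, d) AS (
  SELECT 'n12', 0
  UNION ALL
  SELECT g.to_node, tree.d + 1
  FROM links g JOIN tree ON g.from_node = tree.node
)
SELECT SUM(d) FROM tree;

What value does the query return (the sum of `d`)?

2

Base: (n12, d=0).
Iteration 1: edges from {n12} -> (n1, d=1), (n23, d=1).
Iteration 2: no outgoing edges from {n1,n23}; recursion stops.
SUM(d) = 0 + 1 + 1 = 2.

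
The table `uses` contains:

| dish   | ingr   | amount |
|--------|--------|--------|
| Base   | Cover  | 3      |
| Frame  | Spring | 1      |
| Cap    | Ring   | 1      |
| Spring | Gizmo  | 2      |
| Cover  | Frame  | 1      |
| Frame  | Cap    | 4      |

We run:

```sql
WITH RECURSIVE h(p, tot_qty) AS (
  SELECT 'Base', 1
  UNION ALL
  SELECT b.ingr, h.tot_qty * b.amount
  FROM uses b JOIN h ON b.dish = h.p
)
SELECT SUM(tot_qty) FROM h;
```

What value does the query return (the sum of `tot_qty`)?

Base: (Base, tot_qty=1).
Iteration 1: components of {Base} -> Cover = 1*3 = 3.
Iteration 2: components of {Cover} -> Frame = 3*1 = 3.
Iteration 3: components of {Frame} -> Cap = 3*4 = 12, Spring = 3*1 = 3.
Iteration 4: components of {Cap,Spring} -> Gizmo = 3*2 = 6, Ring = 12*1 = 12.
Iteration 5: no further components; recursion stops.
SUM(tot_qty) = 1 + 3 + 3 + 12 + 3 + 12 + 6 = 40.

40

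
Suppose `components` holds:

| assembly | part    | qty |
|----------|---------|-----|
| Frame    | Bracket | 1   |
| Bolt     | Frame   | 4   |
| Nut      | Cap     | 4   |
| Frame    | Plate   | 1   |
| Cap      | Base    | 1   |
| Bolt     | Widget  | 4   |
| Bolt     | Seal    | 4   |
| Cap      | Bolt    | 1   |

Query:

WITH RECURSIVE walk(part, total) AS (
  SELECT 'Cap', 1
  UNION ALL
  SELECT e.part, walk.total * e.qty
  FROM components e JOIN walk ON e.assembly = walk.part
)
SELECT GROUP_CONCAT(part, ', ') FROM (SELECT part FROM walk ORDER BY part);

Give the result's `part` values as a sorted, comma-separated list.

Base: (Cap, total=1).
Iteration 1: components of {Cap} -> Base = 1*1 = 1, Bolt = 1*1 = 1.
Iteration 2: components of {Base,Bolt} -> Frame = 1*4 = 4, Seal = 1*4 = 4, Widget = 1*4 = 4.
Iteration 3: components of {Frame,Seal,Widget} -> Bracket = 4*1 = 4, Plate = 4*1 = 4.
Iteration 4: no further components; recursion stops.

Base, Bolt, Bracket, Cap, Frame, Plate, Seal, Widget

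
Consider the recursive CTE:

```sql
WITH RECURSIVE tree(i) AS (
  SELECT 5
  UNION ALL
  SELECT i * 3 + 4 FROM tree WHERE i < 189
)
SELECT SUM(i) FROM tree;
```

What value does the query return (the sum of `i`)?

Base: i=5.
Iteration 1: 5 < 189 holds -> i = 5 * 3 + 4 = 19.
Iteration 2: 19 < 189 holds -> i = 19 * 3 + 4 = 61.
Iteration 3: 61 < 189 holds -> i = 61 * 3 + 4 = 187.
Iteration 4: 187 < 189 holds -> i = 187 * 3 + 4 = 565.
Iteration 5: 565 < 189 fails; recursion stops.
SUM(i) = 5 + 19 + 61 + 187 + 565 = 837.

837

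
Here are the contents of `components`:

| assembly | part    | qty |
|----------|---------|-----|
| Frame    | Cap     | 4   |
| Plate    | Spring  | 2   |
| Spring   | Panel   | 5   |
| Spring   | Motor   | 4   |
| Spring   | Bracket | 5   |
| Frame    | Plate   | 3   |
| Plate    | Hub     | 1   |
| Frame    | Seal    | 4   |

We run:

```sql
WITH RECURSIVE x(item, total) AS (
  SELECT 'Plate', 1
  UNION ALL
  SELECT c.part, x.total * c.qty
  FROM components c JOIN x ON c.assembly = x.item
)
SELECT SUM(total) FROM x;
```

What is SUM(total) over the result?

32

Base: (Plate, total=1).
Iteration 1: components of {Plate} -> Hub = 1*1 = 1, Spring = 1*2 = 2.
Iteration 2: components of {Hub,Spring} -> Bracket = 2*5 = 10, Motor = 2*4 = 8, Panel = 2*5 = 10.
Iteration 3: no further components; recursion stops.
SUM(total) = 1 + 2 + 1 + 10 + 8 + 10 = 32.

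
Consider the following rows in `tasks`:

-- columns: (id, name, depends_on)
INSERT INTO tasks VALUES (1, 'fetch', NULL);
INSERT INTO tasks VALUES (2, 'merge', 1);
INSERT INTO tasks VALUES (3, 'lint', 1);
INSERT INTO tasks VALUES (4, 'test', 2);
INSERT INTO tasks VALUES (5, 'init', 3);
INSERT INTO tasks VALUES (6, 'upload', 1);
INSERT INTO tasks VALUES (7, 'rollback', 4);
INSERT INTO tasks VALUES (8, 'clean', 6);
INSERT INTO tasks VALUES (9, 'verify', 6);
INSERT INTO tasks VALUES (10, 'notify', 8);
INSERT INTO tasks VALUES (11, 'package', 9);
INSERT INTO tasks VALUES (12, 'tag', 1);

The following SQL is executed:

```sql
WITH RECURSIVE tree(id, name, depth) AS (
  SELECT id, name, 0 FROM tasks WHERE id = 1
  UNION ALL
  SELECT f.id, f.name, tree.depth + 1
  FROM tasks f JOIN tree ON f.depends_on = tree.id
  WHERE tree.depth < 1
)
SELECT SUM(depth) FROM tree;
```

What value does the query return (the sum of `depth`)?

4

Base: id=1 (fetch) at depth 0.
Iteration 1: rows with depends_on in {1} -> merge (id 2, depth 1), lint (id 3, depth 1), upload (id 6, depth 1), tag (id 12, depth 1).
Iteration 2: depth < 1 fails for all current rows; recursion stops.
SUM(depth) = 0 + 1 + 1 + 1 + 1 = 4.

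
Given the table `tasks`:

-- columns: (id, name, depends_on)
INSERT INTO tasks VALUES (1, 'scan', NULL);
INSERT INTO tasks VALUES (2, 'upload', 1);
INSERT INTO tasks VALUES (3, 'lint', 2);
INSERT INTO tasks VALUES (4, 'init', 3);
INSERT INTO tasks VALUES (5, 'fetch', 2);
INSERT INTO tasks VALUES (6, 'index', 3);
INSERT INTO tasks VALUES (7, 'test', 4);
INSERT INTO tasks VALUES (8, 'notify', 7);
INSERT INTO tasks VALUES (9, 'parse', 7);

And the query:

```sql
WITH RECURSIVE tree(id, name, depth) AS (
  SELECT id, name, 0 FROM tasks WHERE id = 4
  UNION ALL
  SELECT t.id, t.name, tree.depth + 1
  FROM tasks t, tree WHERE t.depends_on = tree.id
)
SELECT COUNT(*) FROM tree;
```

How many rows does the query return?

4

Base: id=4 (init) at depth 0.
Iteration 1: rows with depends_on in {4} -> test (id 7, depth 1).
Iteration 2: rows with depends_on in {7} -> notify (id 8, depth 2), parse (id 9, depth 2).
Iteration 3: no rows with depends_on in {8,9}; recursion stops.
Total rows emitted: 4.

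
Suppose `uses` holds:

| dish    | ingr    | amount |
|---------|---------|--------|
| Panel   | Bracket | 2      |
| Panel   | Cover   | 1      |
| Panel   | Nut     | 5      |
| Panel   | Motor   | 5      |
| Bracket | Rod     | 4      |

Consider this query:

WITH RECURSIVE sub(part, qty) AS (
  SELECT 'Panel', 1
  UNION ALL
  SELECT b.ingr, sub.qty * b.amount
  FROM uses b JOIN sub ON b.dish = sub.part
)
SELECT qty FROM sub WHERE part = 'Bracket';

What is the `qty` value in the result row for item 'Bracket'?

Base: (Panel, qty=1).
Iteration 1: components of {Panel} -> Bracket = 1*2 = 2, Cover = 1*1 = 1, Motor = 1*5 = 5, Nut = 1*5 = 5.
Iteration 2: components of {Bracket,Cover,Motor,Nut} -> Rod = 2*4 = 8.
Iteration 3: no further components; recursion stops.

2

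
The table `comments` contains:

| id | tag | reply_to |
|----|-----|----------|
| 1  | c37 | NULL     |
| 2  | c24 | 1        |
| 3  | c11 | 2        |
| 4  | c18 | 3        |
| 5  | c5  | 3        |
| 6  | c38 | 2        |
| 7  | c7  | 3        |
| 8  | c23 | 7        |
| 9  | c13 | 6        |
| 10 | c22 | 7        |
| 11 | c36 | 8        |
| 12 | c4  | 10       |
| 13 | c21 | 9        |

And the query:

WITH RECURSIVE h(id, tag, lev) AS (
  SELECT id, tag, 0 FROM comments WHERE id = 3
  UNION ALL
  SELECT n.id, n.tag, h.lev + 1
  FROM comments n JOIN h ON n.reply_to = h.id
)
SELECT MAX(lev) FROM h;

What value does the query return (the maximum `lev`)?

Base: id=3 (c11) at lev 0.
Iteration 1: rows with reply_to in {3} -> c18 (id 4, lev 1), c5 (id 5, lev 1), c7 (id 7, lev 1).
Iteration 2: rows with reply_to in {4,5,7} -> c23 (id 8, lev 2), c22 (id 10, lev 2).
Iteration 3: rows with reply_to in {8,10} -> c36 (id 11, lev 3), c4 (id 12, lev 3).
Iteration 4: no rows with reply_to in {11,12}; recursion stops.
lev values: 0, 1, 1, 1, 2, 2, 3, 3; the maximum is 3.

3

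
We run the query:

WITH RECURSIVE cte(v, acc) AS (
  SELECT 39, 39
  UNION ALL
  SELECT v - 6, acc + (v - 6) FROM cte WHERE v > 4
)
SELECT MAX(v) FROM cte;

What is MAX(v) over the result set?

Base: v=39, acc=39.
Iteration 1: 39 > 4 holds -> v = 39 - 6 = 33, acc = 39 + 33 = 72.
Iteration 2: 33 > 4 holds -> v = 33 - 6 = 27, acc = 72 + 27 = 99.
Iteration 3: 27 > 4 holds -> v = 27 - 6 = 21, acc = 99 + 21 = 120.
Iteration 4: 21 > 4 holds -> v = 21 - 6 = 15, acc = 120 + 15 = 135.
Iteration 5: 15 > 4 holds -> v = 15 - 6 = 9, acc = 135 + 9 = 144.
Iteration 6: 9 > 4 holds -> v = 9 - 6 = 3, acc = 144 + 3 = 147.
Iteration 7: 3 > 4 fails; recursion stops.
v values: 39, 33, 27, 21, 15, 9, 3; the maximum is 39.

39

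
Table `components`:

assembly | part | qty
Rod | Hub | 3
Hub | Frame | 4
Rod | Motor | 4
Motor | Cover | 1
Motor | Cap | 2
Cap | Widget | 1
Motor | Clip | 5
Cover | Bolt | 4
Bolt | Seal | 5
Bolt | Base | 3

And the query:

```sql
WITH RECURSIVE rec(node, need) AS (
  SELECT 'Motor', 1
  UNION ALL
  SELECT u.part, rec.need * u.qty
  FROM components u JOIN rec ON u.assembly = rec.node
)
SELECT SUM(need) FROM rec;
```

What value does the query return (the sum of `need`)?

47

Base: (Motor, need=1).
Iteration 1: components of {Motor} -> Cap = 1*2 = 2, Clip = 1*5 = 5, Cover = 1*1 = 1.
Iteration 2: components of {Cap,Clip,Cover} -> Bolt = 1*4 = 4, Widget = 2*1 = 2.
Iteration 3: components of {Bolt,Widget} -> Base = 4*3 = 12, Seal = 4*5 = 20.
Iteration 4: no further components; recursion stops.
SUM(need) = 1 + 1 + 2 + 5 + 4 + 2 + 20 + 12 = 47.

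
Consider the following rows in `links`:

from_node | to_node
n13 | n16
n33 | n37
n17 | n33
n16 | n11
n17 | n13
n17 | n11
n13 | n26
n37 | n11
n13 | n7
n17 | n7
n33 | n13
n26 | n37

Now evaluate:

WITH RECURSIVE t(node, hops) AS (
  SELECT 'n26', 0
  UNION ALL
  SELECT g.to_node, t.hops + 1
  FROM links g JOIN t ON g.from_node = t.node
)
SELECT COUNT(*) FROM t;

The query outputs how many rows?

3

Base: (n26, hops=0).
Iteration 1: edges from {n26} -> (n37, hops=1).
Iteration 2: edges from {n37} -> (n11, hops=2).
Iteration 3: no outgoing edges from {n11}; recursion stops.
Total rows emitted: 3.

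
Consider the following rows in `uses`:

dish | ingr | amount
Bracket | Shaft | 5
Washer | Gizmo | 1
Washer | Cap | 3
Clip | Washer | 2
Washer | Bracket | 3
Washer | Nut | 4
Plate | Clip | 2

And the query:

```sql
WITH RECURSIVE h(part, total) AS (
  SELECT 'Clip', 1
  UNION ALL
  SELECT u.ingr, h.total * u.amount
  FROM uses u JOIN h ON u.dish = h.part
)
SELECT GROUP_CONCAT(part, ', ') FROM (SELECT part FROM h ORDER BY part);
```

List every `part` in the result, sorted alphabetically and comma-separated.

Base: (Clip, total=1).
Iteration 1: components of {Clip} -> Washer = 1*2 = 2.
Iteration 2: components of {Washer} -> Bracket = 2*3 = 6, Cap = 2*3 = 6, Gizmo = 2*1 = 2, Nut = 2*4 = 8.
Iteration 3: components of {Bracket,Cap,Gizmo,Nut} -> Shaft = 6*5 = 30.
Iteration 4: no further components; recursion stops.

Bracket, Cap, Clip, Gizmo, Nut, Shaft, Washer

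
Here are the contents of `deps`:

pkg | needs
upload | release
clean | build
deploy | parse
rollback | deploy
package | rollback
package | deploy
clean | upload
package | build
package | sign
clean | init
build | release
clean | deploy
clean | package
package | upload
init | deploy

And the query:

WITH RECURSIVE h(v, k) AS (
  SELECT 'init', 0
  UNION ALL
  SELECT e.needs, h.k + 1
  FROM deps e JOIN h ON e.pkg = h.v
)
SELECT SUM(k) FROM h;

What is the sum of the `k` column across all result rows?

3

Base: (init, k=0).
Iteration 1: edges from {init} -> (deploy, k=1).
Iteration 2: edges from {deploy} -> (parse, k=2).
Iteration 3: no outgoing edges from {parse}; recursion stops.
SUM(k) = 0 + 1 + 2 = 3.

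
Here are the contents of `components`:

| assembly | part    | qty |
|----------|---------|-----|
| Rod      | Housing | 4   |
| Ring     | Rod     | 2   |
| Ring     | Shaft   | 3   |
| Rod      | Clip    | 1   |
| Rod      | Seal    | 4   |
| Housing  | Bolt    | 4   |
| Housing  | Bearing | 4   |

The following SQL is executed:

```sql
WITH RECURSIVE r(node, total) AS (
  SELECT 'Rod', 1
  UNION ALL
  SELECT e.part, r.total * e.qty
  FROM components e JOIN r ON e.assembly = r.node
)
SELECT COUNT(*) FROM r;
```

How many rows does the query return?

6

Base: (Rod, total=1).
Iteration 1: components of {Rod} -> Clip = 1*1 = 1, Housing = 1*4 = 4, Seal = 1*4 = 4.
Iteration 2: components of {Clip,Housing,Seal} -> Bearing = 4*4 = 16, Bolt = 4*4 = 16.
Iteration 3: no further components; recursion stops.
Total rows emitted: 6.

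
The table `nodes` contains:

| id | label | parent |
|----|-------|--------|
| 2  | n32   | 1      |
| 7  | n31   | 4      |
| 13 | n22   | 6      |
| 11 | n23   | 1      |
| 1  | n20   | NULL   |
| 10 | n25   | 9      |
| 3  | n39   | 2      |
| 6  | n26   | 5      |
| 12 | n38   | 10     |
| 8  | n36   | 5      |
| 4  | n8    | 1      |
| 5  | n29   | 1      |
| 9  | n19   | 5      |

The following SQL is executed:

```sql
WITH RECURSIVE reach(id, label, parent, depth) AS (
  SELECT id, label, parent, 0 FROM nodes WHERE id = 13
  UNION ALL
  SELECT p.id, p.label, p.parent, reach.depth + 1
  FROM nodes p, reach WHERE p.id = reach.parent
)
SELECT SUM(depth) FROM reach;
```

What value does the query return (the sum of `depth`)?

Base: id=13 (n22), parent=6, depth 0.
Iteration 1: join on id=6 -> n26 (id 6, parent=5, depth 1).
Iteration 2: join on id=5 -> n29 (id 5, parent=1, depth 2).
Iteration 3: join on id=1 -> n20 (id 1, parent=NULL, depth 3).
Iteration 4: parent is NULL; no match; recursion stops.
SUM(depth) = 0 + 1 + 2 + 3 = 6.

6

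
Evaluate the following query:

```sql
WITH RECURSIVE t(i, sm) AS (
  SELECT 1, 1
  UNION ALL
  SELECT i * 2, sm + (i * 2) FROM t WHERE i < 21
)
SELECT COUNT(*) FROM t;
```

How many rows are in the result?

Base: i=1, sm=1.
Iteration 1: 1 < 21 holds -> i = 1 * 2 = 2, sm = 1 + 2 = 3.
Iteration 2: 2 < 21 holds -> i = 2 * 2 = 4, sm = 3 + 4 = 7.
Iteration 3: 4 < 21 holds -> i = 4 * 2 = 8, sm = 7 + 8 = 15.
Iteration 4: 8 < 21 holds -> i = 8 * 2 = 16, sm = 15 + 16 = 31.
Iteration 5: 16 < 21 holds -> i = 16 * 2 = 32, sm = 31 + 32 = 63.
Iteration 6: 32 < 21 fails; recursion stops.
Total rows emitted: 6.

6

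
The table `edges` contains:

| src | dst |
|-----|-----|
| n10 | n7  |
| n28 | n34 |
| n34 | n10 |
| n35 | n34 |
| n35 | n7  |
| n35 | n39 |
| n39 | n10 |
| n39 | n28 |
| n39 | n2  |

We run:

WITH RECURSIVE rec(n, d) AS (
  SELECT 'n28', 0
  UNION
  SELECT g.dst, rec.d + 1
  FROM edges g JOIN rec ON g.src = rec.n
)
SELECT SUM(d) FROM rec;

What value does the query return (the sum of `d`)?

6

Base: (n28, d=0).
Iteration 1: edges from {n28} -> (n34, d=1).
Iteration 2: edges from {n34} -> (n10, d=2).
Iteration 3: edges from {n10} -> (n7, d=3).
Iteration 4: no outgoing edges from {n7}; recursion stops.
SUM(d) = 0 + 1 + 2 + 3 = 6.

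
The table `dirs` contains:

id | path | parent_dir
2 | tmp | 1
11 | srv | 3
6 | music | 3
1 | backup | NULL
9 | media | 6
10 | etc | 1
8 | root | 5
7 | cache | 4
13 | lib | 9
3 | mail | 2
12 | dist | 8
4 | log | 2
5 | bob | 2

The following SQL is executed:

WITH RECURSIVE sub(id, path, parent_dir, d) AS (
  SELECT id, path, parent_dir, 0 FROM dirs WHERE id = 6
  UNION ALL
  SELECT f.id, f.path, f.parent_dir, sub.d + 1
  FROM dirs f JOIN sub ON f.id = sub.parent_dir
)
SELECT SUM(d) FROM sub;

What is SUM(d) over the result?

6

Base: id=6 (music), parent_dir=3, d 0.
Iteration 1: join on id=3 -> mail (id 3, parent_dir=2, d 1).
Iteration 2: join on id=2 -> tmp (id 2, parent_dir=1, d 2).
Iteration 3: join on id=1 -> backup (id 1, parent_dir=NULL, d 3).
Iteration 4: parent_dir is NULL; no match; recursion stops.
SUM(d) = 0 + 1 + 2 + 3 = 6.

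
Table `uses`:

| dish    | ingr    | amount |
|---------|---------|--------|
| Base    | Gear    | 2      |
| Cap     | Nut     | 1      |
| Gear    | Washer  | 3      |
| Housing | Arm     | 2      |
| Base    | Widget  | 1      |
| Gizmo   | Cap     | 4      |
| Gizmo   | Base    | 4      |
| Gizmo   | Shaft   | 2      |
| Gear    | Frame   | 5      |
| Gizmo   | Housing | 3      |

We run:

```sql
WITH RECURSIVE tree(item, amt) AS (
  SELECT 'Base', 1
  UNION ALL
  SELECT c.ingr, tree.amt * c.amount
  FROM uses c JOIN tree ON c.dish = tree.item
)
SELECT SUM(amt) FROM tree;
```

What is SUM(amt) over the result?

20

Base: (Base, amt=1).
Iteration 1: components of {Base} -> Gear = 1*2 = 2, Widget = 1*1 = 1.
Iteration 2: components of {Gear,Widget} -> Frame = 2*5 = 10, Washer = 2*3 = 6.
Iteration 3: no further components; recursion stops.
SUM(amt) = 1 + 2 + 1 + 10 + 6 = 20.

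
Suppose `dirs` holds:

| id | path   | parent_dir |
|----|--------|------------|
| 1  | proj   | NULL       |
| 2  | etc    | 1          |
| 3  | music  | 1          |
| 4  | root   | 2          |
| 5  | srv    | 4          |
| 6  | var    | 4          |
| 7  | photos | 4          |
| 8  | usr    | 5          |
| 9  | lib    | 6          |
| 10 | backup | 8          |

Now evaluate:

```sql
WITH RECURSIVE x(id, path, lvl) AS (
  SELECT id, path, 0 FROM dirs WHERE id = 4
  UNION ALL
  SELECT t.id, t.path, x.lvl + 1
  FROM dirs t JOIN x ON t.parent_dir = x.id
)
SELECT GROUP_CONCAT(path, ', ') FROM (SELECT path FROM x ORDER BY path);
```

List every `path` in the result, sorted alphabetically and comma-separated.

Base: id=4 (root) at lvl 0.
Iteration 1: rows with parent_dir in {4} -> srv (id 5, lvl 1), var (id 6, lvl 1), photos (id 7, lvl 1).
Iteration 2: rows with parent_dir in {5,6,7} -> usr (id 8, lvl 2), lib (id 9, lvl 2).
Iteration 3: rows with parent_dir in {8,9} -> backup (id 10, lvl 3).
Iteration 4: no rows with parent_dir in {10}; recursion stops.

backup, lib, photos, root, srv, usr, var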